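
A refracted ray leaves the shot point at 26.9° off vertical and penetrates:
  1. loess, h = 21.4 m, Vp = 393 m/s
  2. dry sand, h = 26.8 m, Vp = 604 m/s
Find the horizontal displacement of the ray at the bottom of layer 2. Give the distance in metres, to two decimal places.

Apply Snell's law at each interface; in layer i the horizontal offset is hᵢ·tan θᵢ.
Layer 1: θ = 26.90°; offset = 21.4·tan 26.90° = 10.8568 m.
Layer 2: sin θ = 604·sin 26.9°/393 = 0.6953, θ = 44.05°; offset = 26.8·tan 44.05° = 25.9300 m.
Summing the layer offsets gives 36.7868 m.

36.79 m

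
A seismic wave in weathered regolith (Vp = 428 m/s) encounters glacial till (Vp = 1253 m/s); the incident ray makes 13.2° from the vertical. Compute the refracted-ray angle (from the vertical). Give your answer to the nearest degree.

Snell's law: sin θ₂ = (V₂/V₁)·sin θ₁ = (1253/428)·sin 13.2° = 0.6685.
θ₂ = arcsin 0.6685 = 41.95° from the normal.

42°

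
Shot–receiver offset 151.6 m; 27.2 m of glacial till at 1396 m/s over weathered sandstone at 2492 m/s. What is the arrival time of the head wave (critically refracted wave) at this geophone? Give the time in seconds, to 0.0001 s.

t = x/V₂ + 2h·√(V₂²−V₁²)/(V₁V₂).
√(V₂²−V₁²) = √(2492²−1396²) = 2064.3 m/s; delay term = 2·27.2·2064.3/(1396·2492) = 0.03228 s.
t = 151.6/2492 + 0.03228 = 0.09311 s.

0.0931 s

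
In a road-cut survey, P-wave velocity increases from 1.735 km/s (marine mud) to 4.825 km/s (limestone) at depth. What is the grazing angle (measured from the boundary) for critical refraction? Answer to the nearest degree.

69°

Critical incidence: sin θ_c = V₁/V₂ = 1.735/4.825 = 0.3596.
θ_c = arcsin 0.3596 = 21.07°.
Measured from the interface: 90° − 21.07° = 68.93°.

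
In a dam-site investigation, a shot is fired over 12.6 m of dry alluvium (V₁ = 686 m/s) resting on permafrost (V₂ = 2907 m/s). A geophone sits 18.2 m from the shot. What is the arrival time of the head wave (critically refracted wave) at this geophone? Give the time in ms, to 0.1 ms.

42.0 ms

t = x/V₂ + 2h·√(V₂²−V₁²)/(V₁V₂).
√(V₂²−V₁²) = √(2907²−686²) = 2824.9 m/s; delay term = 2·12.6·2824.9/(686·2907) = 0.03570 s.
t = 18.2/2907 + 0.03570 = 0.04196 s.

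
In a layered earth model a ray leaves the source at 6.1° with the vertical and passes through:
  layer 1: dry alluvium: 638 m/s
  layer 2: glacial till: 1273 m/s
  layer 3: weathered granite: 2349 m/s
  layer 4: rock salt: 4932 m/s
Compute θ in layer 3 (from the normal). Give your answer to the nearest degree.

Ray parameter p = sin 6.1° / 638 = 1.6656e-04 s/m.
sin θ_3 = p·V_3 = 1.6656e-04 × 2349 = 0.3912.
θ_3 = arcsin 0.3912 = 23.03°.

23°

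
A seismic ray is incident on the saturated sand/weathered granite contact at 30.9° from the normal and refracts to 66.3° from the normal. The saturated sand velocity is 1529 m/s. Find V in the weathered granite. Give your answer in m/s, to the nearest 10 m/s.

sin 30.9° = 0.5135; sin 66.3° = 0.9157.
V₂ = V₁·(sin θ₂/sin θ₁) = 1529·(0.9157/0.5135) = 2726.26 m/s.

2730 m/s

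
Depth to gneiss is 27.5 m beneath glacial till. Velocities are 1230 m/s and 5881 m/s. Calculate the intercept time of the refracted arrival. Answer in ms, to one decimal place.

43.7 ms

tᵢ = 2h·√(V₂²−V₁²)/(V₁V₂).
√(V₂²−V₁²) = √(5881²−1230²) = 5750.9 m/s.
tᵢ = 2·27.5·5750.9/(1230·5881) = 0.04373 s.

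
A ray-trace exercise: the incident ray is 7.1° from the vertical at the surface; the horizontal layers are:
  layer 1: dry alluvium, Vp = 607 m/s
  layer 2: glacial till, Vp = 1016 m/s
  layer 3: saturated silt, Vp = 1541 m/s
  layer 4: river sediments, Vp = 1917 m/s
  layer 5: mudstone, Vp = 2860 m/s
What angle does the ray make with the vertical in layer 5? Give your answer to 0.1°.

Ray parameter p = sin 7.1° / 607 = 2.0363e-04 s/m.
sin θ_5 = p·V_5 = 2.0363e-04 × 2860 = 0.5824.
θ_5 = 35.62° from the vertical.

35.6°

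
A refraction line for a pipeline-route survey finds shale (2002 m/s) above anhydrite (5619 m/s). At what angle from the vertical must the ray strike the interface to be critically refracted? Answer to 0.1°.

20.9°

At critical incidence the refracted ray runs along the interface (θ₂ = 90°), so sin θ_c = V₁/V₂.
θ_c = arcsin(2002/5619) = arcsin 0.3563 = 20.87°.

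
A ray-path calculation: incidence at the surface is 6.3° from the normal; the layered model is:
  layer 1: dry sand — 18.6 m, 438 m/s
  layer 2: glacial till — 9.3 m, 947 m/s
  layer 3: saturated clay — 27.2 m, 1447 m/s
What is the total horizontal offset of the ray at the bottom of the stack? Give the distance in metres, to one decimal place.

14.9 m

p = sin θ₁/V₁ = sin 6.3°/438 = 2.5053e-04 s/m is conserved through the stack.
Layer 1: θ = 6.30°; offset = 18.6·tan 6.30° = 2.053 m.
Layer 2: sin θ = p·947 = 0.2373 → θ = 13.72°; offset = 9.3·tan 13.72° = 2.271 m.
Layer 3: sin θ = p·1447 = 0.3625 → θ = 21.26°; offset = 27.2·tan 21.26° = 10.580 m.
Total horizontal offset = 14.905 m.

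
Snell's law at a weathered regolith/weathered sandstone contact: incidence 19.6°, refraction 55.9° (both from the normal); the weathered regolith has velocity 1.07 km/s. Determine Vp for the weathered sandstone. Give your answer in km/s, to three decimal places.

Snell's law: sin 19.6°/V₁ = sin 55.9°/V₂.
V₂ = V₁·sin 55.9°/sin 19.6° = 1.07 × 2.4685 = 2.641 km/s.

2.641 km/s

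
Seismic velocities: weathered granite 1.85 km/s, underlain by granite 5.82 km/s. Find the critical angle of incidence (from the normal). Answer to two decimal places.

18.53°

At critical incidence the refracted ray runs along the interface (θ₂ = 90°), so sin θ_c = V₁/V₂.
θ_c = arcsin(1.85/5.82) = arcsin 0.3179 = 18.53°.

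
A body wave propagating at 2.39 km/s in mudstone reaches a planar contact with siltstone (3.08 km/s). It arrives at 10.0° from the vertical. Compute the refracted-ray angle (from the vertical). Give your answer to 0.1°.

12.9°

sin θ₁/V₁ = sin θ₂/V₂ ⇒ sin θ₂ = 3.08·sin 10.0°/2.39 = 3.08·0.1736/2.39 = 0.2238.
θ₂ = arcsin 0.2238 = 12.93° from the normal.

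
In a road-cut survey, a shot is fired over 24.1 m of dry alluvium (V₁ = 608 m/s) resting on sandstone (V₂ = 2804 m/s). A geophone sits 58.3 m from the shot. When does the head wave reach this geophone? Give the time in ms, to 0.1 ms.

98.2 ms

θ_c = arcsin(V₁/V₂) = arcsin(608/2804) = 12.52°, cos θ_c = 0.9762.
Intercept time tᵢ = 2h cos θ_c / V₁ = 2·24.1·0.9762/608 = 0.07739 s.
t = x/V₂ + tᵢ = 58.3/2804 + 0.07739 = 0.09818 s.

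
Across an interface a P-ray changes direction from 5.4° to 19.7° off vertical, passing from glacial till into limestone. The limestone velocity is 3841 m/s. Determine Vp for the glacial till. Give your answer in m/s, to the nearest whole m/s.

sin 5.4° = 0.0941; sin 19.7° = 0.3371.
V₁ = V₂·(sin θ₁/sin θ₂) = 3841·(0.0941/0.3371) = 1072.31 m/s.

1072 m/s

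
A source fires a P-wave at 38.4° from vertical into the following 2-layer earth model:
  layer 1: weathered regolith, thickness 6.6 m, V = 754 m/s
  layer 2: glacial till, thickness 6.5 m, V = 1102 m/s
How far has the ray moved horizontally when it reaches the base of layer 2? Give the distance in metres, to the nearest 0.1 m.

Ray parameter p = sin 38.4° / 754 m/s = 8.2380e-04 s/m.
Layer 1: θ = 38.40°; offset = 6.6·tan 38.40° = 5.231 m.
Layer 2: sin θ = p·1102 = 0.9078 → θ = 65.21°; offset = 6.5·tan 65.21° = 14.072 m.
Total horizontal offset = 19.303 m.

19.3 m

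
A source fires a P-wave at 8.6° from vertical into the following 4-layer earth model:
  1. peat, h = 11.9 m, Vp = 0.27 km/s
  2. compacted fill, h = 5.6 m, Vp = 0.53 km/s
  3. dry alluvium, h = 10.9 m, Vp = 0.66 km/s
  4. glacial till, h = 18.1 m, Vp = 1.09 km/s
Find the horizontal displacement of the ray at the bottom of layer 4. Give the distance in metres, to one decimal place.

21.5 m

Apply Snell's law at each interface; in layer i the horizontal offset is hᵢ·tan θᵢ.
Layer 1: θ = 8.60°; offset = 11.9·tan 8.60° = 1.800 m.
Layer 2: sin θ = 0.53·sin 8.6°/0.27 = 0.2935, θ = 17.07°; offset = 5.6·tan 17.07° = 1.720 m.
Layer 3: sin θ = 0.66·sin 8.6°/0.27 = 0.3655, θ = 21.44°; offset = 10.9·tan 21.44° = 4.281 m.
Layer 4: sin θ = 1.09·sin 8.6°/0.27 = 0.6037, θ = 37.13°; offset = 18.1·tan 37.13° = 13.706 m.
Summing the layer offsets gives 21.505 m.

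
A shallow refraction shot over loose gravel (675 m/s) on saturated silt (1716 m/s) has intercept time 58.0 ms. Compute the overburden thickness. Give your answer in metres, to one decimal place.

21.3 m

θ_c = arcsin(675/1716) = 23.16°; cos θ_c = 0.9194.
tᵢ = 2h cos θ_c/V₁ ⇒ h = tᵢ·V₁/(2 cos θ_c) = 0.058·675/(2·0.9194) = 21.29 m.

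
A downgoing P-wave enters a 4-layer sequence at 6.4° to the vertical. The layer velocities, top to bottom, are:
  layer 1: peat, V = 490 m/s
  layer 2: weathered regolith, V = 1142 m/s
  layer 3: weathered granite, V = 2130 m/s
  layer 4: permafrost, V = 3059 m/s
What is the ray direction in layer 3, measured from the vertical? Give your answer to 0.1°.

29.0°

Ray parameter p = sin 6.4° / 490 = 2.2749e-04 s/m.
sin θ_3 = p·V_3 = 2.2749e-04 × 2130 = 0.4845.
θ_3 = 28.98° from the vertical.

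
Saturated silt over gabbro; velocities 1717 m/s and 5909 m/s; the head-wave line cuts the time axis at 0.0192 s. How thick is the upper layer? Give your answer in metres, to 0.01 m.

17.23 m

h = tᵢ·V₁·V₂ / (2·√(V₂²−V₁²)).
√(V₂²−V₁²) = √(5909² − 1717²) = 5654.0 m/s.
h = 0.0192 s × 1717 × 5909 / (2 × 5654.0) = 17.23 m.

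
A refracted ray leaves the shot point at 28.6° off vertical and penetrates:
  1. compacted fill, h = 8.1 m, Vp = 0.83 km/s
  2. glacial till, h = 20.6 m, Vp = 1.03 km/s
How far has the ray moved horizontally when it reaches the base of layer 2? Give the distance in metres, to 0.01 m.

19.63 m

p = sin θ₁/V₁ = sin 28.6°/0.83 = 5.7674e-01 s/km is conserved through the stack.
Layer 1: θ = 28.60°; offset = 8.1·tan 28.60° = 4.4163 m.
Layer 2: sin θ = p·1.03 = 0.5940 → θ = 36.44°; offset = 20.6·tan 36.44° = 15.2122 m.
Σ offsets = 19.6284 m.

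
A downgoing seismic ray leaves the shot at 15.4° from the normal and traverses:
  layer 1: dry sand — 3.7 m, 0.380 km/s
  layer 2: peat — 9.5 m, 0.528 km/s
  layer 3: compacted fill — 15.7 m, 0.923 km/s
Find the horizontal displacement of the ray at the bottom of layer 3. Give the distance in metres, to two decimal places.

Ray parameter p = sin 15.4° / 0.380 km/s = 6.9883e-01 s/km.
Layer 1: θ = 15.40°; offset = 3.7·tan 15.40° = 1.0191 m.
Layer 2: sin θ = p·0.528 = 0.3690 → θ = 21.65°; offset = 9.5·tan 21.65° = 3.7715 m.
Layer 3: sin θ = p·0.923 = 0.6450 → θ = 40.17°; offset = 15.7·tan 40.17° = 13.2522 m.
Summing the layer offsets gives 18.0428 m.

18.04 m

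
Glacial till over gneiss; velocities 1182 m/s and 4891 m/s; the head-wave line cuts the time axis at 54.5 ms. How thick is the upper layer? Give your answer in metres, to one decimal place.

33.2 m

h = tᵢ·V₁·V₂ / (2·√(V₂²−V₁²)).
√(V₂²−V₁²) = √(4891² − 1182²) = 4746.0 m/s.
h = 0.0545 s × 1182 × 4891 / (2 × 4746.0) = 33.19 m.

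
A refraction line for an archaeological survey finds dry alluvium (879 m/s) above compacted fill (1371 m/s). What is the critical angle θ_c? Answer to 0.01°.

Critical incidence: sin θ_c = V₁/V₂ = 879/1371 = 0.6411.
θ_c = arcsin 0.6411 = 39.88°.

39.88°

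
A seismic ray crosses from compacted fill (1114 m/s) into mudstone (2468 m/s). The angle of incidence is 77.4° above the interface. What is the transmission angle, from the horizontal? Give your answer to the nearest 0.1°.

61.1°

Angle from the normal: 90° − 77.4° = 12.6°.
Snell's law: sin θ₂ = (V₂/V₁)·sin θ₁ = (2468/1114)·sin 12.6° = 0.4833.
θ₂ = arcsin 0.4833 = 28.90° from the normal.
From the interface: 90° − 28.90° = 61.10°.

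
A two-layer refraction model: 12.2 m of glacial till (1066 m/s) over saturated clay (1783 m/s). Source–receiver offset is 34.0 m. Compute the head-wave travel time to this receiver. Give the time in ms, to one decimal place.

37.4 ms

t = x/V₂ + 2h·√(V₂²−V₁²)/(V₁V₂).
√(V₂²−V₁²) = √(1783²−1066²) = 1429.2 m/s; delay term = 2·12.2·1429.2/(1066·1783) = 0.01835 s.
t = 34.0/1783 + 0.01835 = 0.03742 s.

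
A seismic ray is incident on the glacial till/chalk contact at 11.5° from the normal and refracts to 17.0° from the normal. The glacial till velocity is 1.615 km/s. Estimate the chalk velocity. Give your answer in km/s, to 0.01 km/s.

2.37 km/s

Snell's law: sin 11.5°/V₁ = sin 17.0°/V₂.
V₂ = V₁·sin 17.0°/sin 11.5° = 1.615 × 1.4665 = 2.37 km/s.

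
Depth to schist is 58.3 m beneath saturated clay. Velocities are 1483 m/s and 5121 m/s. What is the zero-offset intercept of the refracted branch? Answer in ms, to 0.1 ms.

75.3 ms

θ_c = arcsin(V₁/V₂) = arcsin(1483/5121) = 16.83°; cos θ_c = 0.9572.
tᵢ = 2h·cos θ_c / V₁ = 2·58.3·0.9572 / 1483 = 0.07526 s.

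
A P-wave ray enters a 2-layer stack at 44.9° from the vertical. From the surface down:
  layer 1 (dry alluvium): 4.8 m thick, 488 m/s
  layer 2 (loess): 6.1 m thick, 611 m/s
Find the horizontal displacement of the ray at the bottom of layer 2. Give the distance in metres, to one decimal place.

Apply Snell's law at each interface; in layer i the horizontal offset is hᵢ·tan θᵢ.
Layer 1: θ = 44.90°; offset = 4.8·tan 44.90° = 4.783 m.
Layer 2: sin θ = 611·sin 44.9°/488 = 0.8838, θ = 62.10°; offset = 6.1·tan 62.10° = 11.522 m.
Σ offsets = 16.305 m.

16.3 m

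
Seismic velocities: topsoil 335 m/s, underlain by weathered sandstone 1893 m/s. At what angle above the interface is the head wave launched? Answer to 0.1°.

79.8°

At critical incidence the refracted ray runs along the interface (θ₂ = 90°), so sin θ_c = V₁/V₂.
θ_c = arcsin(335/1893) = arcsin 0.1770 = 10.19°.
Measured from the interface: 90° − 10.19° = 79.81°.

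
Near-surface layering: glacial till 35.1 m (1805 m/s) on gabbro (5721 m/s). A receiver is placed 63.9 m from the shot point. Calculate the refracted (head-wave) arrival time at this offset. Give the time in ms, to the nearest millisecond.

48 ms

t = x/V₂ + 2h·√(V₂²−V₁²)/(V₁V₂).
√(V₂²−V₁²) = √(5721²−1805²) = 5428.8 m/s; delay term = 2·35.1·5428.8/(1805·5721) = 0.03691 s.
t = 63.9/5721 + 0.03691 = 0.04807 s.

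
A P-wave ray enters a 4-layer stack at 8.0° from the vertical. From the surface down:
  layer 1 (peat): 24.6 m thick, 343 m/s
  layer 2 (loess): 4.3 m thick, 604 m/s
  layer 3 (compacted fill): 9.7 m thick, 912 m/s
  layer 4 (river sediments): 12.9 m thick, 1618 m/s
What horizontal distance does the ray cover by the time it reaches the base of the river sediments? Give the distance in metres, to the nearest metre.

Ray parameter p = sin 8.0° / 343 m/s = 4.0575e-04 s/m.
Layer 1: θ = 8.00°; offset = 24.6·tan 8.00° = 3.457 m.
Layer 2: sin θ = p·604 = 0.2451 → θ = 14.19°; offset = 4.3·tan 14.19° = 1.087 m.
Layer 3: sin θ = p·912 = 0.3700 → θ = 21.72°; offset = 9.7·tan 21.72° = 3.864 m.
Layer 4: sin θ = p·1618 = 0.6565 → θ = 41.03°; offset = 12.9·tan 41.03° = 11.227 m.
Σ offsets = 19.635 m.

20 m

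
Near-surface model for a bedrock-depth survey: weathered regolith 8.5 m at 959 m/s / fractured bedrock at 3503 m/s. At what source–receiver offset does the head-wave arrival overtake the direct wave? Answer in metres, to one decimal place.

θ_c = arcsin(959/3503) = 15.89°, so cos θ_c = 0.9618 and tᵢ = 2h cos θ_c/V₁ = 0.0170 s.
At crossover x/V₁ = x/V₂ + tᵢ ⇒ x = tᵢ/(1/V₁ − 1/V₂) = 0.01705/(1.0428e-03 − 2.8547e-04) = 22.51 m.

22.5 m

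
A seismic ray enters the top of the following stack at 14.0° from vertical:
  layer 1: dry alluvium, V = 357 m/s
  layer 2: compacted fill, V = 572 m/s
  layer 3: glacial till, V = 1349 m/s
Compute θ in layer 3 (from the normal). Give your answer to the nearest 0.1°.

66.1°

Snell's law across each interface conserves sin θ / V, so sin θ_3 = V_3·sin θ₁/V₁.
sin θ_3 = 1349 × sin 14.0° / 357 = 0.9142.
θ_3 = arcsin 0.9142 = 66.09°.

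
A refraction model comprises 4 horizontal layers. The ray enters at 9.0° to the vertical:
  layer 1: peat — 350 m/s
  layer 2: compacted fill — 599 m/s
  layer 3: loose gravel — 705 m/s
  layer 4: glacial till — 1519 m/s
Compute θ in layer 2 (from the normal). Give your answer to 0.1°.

Ray parameter p = sin 9.0° / 350 = 4.4696e-04 s/m.
sin θ_2 = p·V_2 = 4.4696e-04 × 599 = 0.2677.
θ_2 = 15.53° from the vertical.

15.5°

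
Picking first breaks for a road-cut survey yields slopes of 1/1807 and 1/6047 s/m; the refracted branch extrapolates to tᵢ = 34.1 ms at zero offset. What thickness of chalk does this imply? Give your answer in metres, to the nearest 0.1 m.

32.3 m

h = tᵢ·V₁·V₂ / (2·√(V₂²−V₁²)).
√(V₂²−V₁²) = √(6047² − 1807²) = 5770.7 m/s.
h = 0.0341 s × 1807 × 6047 / (2 × 5770.7) = 32.28 m.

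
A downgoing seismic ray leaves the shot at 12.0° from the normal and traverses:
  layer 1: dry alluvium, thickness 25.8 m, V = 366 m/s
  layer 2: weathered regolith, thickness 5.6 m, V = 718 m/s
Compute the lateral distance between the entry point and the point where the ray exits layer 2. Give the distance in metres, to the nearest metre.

p = sin θ₁/V₁ = sin 12.0°/366 = 5.6806e-04 s/m is conserved through the stack.
Layer 1: θ = 12.00°; offset = 25.8·tan 12.00° = 5.484 m.
Layer 2: sin θ = p·718 = 0.4079 → θ = 24.07°; offset = 5.6·tan 24.07° = 2.502 m.
Summing the layer offsets gives 7.986 m.

8 m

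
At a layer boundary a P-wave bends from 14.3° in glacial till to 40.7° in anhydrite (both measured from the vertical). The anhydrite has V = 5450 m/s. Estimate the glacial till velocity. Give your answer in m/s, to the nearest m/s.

2064 m/s

Snell's law: sin 14.3°/V₁ = sin 40.7°/V₂.
V₁ = V₂·sin 14.3°/sin 40.7° = 5450 × 0.3788 = 2064.33 m/s.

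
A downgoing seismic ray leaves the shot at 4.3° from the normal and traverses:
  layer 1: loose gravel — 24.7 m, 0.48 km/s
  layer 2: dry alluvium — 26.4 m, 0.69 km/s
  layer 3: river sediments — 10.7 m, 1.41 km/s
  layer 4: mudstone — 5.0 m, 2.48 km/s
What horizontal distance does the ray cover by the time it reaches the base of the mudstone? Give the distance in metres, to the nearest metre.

p = sin θ₁/V₁ = sin 4.3°/0.48 = 1.5621e-01 s/km is conserved through the stack.
Layer 1: θ = 4.30°; offset = 24.7·tan 4.30° = 1.857 m.
Layer 2: sin θ = p·0.69 = 0.1078 → θ = 6.19°; offset = 26.4·tan 6.19° = 2.862 m.
Layer 3: sin θ = p·1.41 = 0.2203 → θ = 12.72°; offset = 10.7·tan 12.72° = 2.416 m.
Layer 4: sin θ = p·2.48 = 0.3874 → θ = 22.79°; offset = 5.0·tan 22.79° = 2.101 m.
Total horizontal offset = 9.236 m.

9 m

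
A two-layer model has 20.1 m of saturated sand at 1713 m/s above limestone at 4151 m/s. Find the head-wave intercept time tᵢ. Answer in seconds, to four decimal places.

tᵢ = 2h·√(V₂²−V₁²)/(V₁V₂).
√(V₂²−V₁²) = √(4151²−1713²) = 3781.1 m/s.
tᵢ = 2·20.1·3781.1/(1713·4151) = 0.02138 s.

0.0214 s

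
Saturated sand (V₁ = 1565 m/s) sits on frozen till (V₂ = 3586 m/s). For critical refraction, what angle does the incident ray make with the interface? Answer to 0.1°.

Critical incidence: sin θ_c = V₁/V₂ = 1565/3586 = 0.4364.
θ_c = arcsin 0.4364 = 25.88°.
Measured from the interface: 90° − 25.88° = 64.12°.

64.1°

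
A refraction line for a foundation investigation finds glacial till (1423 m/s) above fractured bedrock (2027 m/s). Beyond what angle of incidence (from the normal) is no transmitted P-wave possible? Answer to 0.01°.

Critical incidence: sin θ_c = V₁/V₂ = 1423/2027 = 0.7020.
θ_c = arcsin 0.7020 = 44.59°.

44.59°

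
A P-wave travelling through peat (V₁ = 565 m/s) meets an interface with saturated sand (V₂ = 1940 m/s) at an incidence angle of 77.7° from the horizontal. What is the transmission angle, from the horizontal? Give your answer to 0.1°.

43.0°

Convert to the normal: θ₁ = 90° − 77.7° = 12.3°.
sin θ₁/V₁ = sin θ₂/V₂ ⇒ sin θ₂ = 1940·sin 12.3°/565 = 1940·0.2130/565 = 0.7315.
θ₂ = arcsin 0.7315 = 47.01° from the normal.
From the interface: 90° − 47.01° = 42.99°.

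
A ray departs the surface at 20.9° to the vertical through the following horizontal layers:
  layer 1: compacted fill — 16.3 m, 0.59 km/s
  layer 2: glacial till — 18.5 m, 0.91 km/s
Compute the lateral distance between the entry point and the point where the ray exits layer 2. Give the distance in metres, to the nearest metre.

18 m

Apply Snell's law at each interface; in layer i the horizontal offset is hᵢ·tan θᵢ.
Layer 1: θ = 20.90°; offset = 16.3·tan 20.90° = 6.224 m.
Layer 2: sin θ = 0.91·sin 20.9°/0.59 = 0.5502, θ = 33.38°; offset = 18.5·tan 33.38° = 12.190 m.
Σ offsets = 18.415 m.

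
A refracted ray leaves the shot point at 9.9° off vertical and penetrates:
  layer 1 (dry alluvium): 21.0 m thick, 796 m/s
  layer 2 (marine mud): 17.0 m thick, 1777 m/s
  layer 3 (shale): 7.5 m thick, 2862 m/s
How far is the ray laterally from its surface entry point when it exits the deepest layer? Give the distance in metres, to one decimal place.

Apply Snell's law at each interface; in layer i the horizontal offset is hᵢ·tan θᵢ.
Layer 1: θ = 9.90°; offset = 21.0·tan 9.90° = 3.665 m.
Layer 2: sin θ = 1777·sin 9.9°/796 = 0.3838, θ = 22.57°; offset = 17.0·tan 22.57° = 7.066 m.
Layer 3: sin θ = 2862·sin 9.9°/796 = 0.6182, θ = 38.18°; offset = 7.5·tan 38.18° = 5.898 m.
Summing the layer offsets gives 16.629 m.

16.6 m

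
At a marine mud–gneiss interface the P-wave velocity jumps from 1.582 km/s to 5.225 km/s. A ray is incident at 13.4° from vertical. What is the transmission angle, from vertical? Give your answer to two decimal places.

Snell's law: sin θ₂ = (V₂/V₁)·sin θ₁ = (5.225/1.582)·sin 13.4° = 0.7654.
θ₂ = sin⁻¹(0.7654) = 49.94° (from vertical).

49.94°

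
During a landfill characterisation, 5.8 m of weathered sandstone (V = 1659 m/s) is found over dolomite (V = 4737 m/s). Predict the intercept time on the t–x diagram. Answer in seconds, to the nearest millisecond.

0.007 s

tᵢ = 2h·√(V₂²−V₁²)/(V₁V₂).
√(V₂²−V₁²) = √(4737²−1659²) = 4437.0 m/s.
tᵢ = 2·5.8·4437.0/(1659·4737) = 0.00655 s.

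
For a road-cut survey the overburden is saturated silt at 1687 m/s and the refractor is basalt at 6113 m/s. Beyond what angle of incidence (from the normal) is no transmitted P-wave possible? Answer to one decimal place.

At critical incidence the refracted ray runs along the interface (θ₂ = 90°), so sin θ_c = V₁/V₂.
θ_c = arcsin(1687/6113) = arcsin 0.2760 = 16.02°.

16.0°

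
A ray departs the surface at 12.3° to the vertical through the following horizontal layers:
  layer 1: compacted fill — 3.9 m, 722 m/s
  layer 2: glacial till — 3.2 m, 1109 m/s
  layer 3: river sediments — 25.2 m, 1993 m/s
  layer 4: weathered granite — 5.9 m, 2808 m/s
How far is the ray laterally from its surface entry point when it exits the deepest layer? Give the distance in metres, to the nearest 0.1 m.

Apply Snell's law at each interface; in layer i the horizontal offset is hᵢ·tan θᵢ.
Layer 1: θ = 12.30°; offset = 3.9·tan 12.30° = 0.850 m.
Layer 2: sin θ = 1109·sin 12.3°/722 = 0.3272, θ = 19.10°; offset = 3.2·tan 19.10° = 1.108 m.
Layer 3: sin θ = 1993·sin 12.3°/722 = 0.5880, θ = 36.02°; offset = 25.2·tan 36.02° = 18.321 m.
Layer 4: sin θ = 2808·sin 12.3°/722 = 0.8285, θ = 55.95°; offset = 5.9·tan 55.95° = 8.730 m.
Σ offsets = 29.009 m.

29.0 m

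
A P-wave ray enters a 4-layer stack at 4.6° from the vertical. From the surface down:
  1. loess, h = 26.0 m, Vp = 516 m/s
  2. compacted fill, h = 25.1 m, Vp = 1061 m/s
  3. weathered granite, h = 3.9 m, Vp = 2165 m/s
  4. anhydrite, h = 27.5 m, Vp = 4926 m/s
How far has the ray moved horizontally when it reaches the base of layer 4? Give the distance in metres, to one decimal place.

40.4 m

Apply Snell's law at each interface; in layer i the horizontal offset is hᵢ·tan θᵢ.
Layer 1: θ = 4.60°; offset = 26.0·tan 4.60° = 2.092 m.
Layer 2: sin θ = 1061·sin 4.6°/516 = 0.1649, θ = 9.49°; offset = 25.1·tan 9.49° = 4.197 m.
Layer 3: sin θ = 2165·sin 4.6°/516 = 0.3365, θ = 19.66°; offset = 3.9·tan 19.66° = 1.394 m.
Layer 4: sin θ = 4926·sin 4.6°/516 = 0.7656, θ = 49.96°; offset = 27.5·tan 49.96° = 32.729 m.
Summing the layer offsets gives 40.411 m.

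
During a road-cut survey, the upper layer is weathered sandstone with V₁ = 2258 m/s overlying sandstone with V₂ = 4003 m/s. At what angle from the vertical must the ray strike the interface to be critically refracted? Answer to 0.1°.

34.3°

Critical incidence: sin θ_c = V₁/V₂ = 2258/4003 = 0.5641.
θ_c = arcsin 0.5641 = 34.34°.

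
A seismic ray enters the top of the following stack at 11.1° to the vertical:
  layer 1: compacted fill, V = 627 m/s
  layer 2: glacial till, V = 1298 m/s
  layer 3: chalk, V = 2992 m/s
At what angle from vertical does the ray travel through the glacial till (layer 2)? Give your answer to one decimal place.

Ray parameter p = sin 11.1° / 627 = 3.0705e-04 s/m.
sin θ_2 = p·V_2 = 3.0705e-04 × 1298 = 0.3986.
θ_2 = 23.49° from the vertical.

23.5°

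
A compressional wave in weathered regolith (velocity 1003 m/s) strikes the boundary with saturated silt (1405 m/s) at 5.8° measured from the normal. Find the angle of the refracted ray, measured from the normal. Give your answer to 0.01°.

8.14°

sin θ₁/V₁ = sin θ₂/V₂ ⇒ sin θ₂ = 1405·sin 5.8°/1003 = 1405·0.1011/1003 = 0.1416.
θ₂ = arcsin 0.1416 = 8.14° from the normal.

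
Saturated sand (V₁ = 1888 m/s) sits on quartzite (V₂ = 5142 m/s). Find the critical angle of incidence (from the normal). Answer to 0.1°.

Critical incidence: sin θ_c = V₁/V₂ = 1888/5142 = 0.3672.
θ_c = arcsin 0.3672 = 21.54°.

21.5°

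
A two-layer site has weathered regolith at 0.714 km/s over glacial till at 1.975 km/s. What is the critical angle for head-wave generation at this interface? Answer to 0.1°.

At critical incidence the refracted ray runs along the interface (θ₂ = 90°), so sin θ_c = V₁/V₂.
θ_c = arcsin(0.714/1.975) = arcsin 0.3615 = 21.19°.

21.2°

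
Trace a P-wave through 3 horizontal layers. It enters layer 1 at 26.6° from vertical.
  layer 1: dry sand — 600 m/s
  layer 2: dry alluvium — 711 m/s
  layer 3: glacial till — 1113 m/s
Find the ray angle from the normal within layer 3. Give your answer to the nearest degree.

Ray parameter p = sin 26.6° / 600 = 7.4627e-04 s/m.
sin θ_3 = p·V_3 = 7.4627e-04 × 1113 = 0.8306.
θ_3 = arcsin 0.8306 = 56.16°.

56°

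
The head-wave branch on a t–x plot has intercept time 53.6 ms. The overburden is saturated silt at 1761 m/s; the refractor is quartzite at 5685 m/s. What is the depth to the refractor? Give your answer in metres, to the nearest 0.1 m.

49.6 m

θ_c = arcsin(1761/5685) = 18.04°; cos θ_c = 0.9508.
tᵢ = 2h cos θ_c/V₁ ⇒ h = tᵢ·V₁/(2 cos θ_c) = 0.0536·1761/(2·0.9508) = 49.64 m.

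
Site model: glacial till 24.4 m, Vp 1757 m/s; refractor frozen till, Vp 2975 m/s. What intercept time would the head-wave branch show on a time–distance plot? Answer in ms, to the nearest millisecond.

θ_c = arcsin(V₁/V₂) = arcsin(1757/2975) = 36.20°; cos θ_c = 0.8070.
tᵢ = 2h·cos θ_c / V₁ = 2·24.4·0.8070 / 1757 = 0.02241 s.

22 ms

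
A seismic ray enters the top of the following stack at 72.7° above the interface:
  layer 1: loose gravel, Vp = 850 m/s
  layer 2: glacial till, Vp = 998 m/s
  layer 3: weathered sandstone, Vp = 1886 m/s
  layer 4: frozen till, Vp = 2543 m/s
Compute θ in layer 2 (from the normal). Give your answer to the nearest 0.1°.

20.4°

From the normal: θ₁ = 90° − 72.7° = 17.3°.
Ray parameter p = sin 17.3° / 850 = 3.4985e-04 s/m.
sin θ_2 = p·V_2 = 3.4985e-04 × 998 = 0.3492.
θ_2 = 20.44° from the vertical.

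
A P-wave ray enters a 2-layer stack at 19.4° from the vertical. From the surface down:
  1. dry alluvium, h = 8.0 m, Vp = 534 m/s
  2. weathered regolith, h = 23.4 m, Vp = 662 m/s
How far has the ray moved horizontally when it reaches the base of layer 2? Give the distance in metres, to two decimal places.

13.39 m

Apply Snell's law at each interface; in layer i the horizontal offset is hᵢ·tan θᵢ.
Layer 1: θ = 19.40°; offset = 8.0·tan 19.40° = 2.8172 m.
Layer 2: sin θ = 662·sin 19.4°/534 = 0.4118, θ = 24.32°; offset = 23.4·tan 24.32° = 10.5737 m.
Σ offsets = 13.3910 m.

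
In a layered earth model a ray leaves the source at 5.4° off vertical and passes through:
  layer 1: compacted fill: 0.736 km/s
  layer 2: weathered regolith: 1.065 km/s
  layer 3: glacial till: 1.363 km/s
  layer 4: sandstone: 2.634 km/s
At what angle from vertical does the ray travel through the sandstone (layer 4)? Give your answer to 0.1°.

Snell's law across each interface conserves sin θ / V, so sin θ_4 = V_4·sin θ₁/V₁.
sin θ_4 = 2.634 × sin 5.4° / 0.736 = 0.3368.
θ_4 = 19.68° from the vertical.

19.7°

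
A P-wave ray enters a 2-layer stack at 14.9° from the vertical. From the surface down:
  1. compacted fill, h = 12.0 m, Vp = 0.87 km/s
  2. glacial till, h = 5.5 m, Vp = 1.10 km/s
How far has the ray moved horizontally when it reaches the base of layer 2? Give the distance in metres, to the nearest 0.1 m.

Apply Snell's law at each interface; in layer i the horizontal offset is hᵢ·tan θᵢ.
Layer 1: θ = 14.90°; offset = 12.0·tan 14.90° = 3.193 m.
Layer 2: sin θ = 1.10·sin 14.9°/0.87 = 0.3251, θ = 18.97°; offset = 5.5·tan 18.97° = 1.891 m.
Σ offsets = 5.084 m.

5.1 m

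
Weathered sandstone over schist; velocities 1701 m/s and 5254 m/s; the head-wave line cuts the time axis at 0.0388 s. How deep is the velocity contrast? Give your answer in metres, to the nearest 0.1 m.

34.9 m

θ_c = arcsin(1701/5254) = 18.89°; cos θ_c = 0.9461.
tᵢ = 2h cos θ_c/V₁ ⇒ h = tᵢ·V₁/(2 cos θ_c) = 0.0388·1701/(2·0.9461) = 34.88 m.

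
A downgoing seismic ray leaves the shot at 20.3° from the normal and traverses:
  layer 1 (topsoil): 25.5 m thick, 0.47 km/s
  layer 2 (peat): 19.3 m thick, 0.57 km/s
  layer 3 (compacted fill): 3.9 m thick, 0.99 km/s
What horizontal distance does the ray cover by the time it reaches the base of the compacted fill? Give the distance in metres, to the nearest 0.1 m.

p = sin θ₁/V₁ = sin 20.3°/0.47 = 7.3816e-01 s/km is conserved through the stack.
Layer 1: θ = 20.30°; offset = 25.5·tan 20.30° = 9.433 m.
Layer 2: sin θ = p·0.57 = 0.4208 → θ = 24.88°; offset = 19.3·tan 24.88° = 8.951 m.
Layer 3: sin θ = p·0.99 = 0.7308 → θ = 46.95°; offset = 3.9·tan 46.95° = 4.175 m.
Σ offsets = 22.559 m.

22.6 m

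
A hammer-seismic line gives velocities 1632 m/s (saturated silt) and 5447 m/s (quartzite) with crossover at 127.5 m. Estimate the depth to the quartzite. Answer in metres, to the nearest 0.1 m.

46.8 m

h = (x_cross/2)·√((V₂−V₁)/(V₂+V₁)).
(V₂−V₁)/(V₂+V₁) = (5447−1632)/(5447+1632) = 0.5389; √ = 0.7341.
h = (127.5/2)·0.7341 = 46.80 m.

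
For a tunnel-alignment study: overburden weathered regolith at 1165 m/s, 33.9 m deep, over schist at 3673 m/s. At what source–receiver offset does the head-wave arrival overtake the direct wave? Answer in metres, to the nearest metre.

94 m

θ_c = arcsin(1165/3673) = 18.49°, so cos θ_c = 0.9484 and tᵢ = 2h cos θ_c/V₁ = 0.0552 s.
At crossover x/V₁ = x/V₂ + tᵢ ⇒ x = tᵢ/(1/V₁ − 1/V₂) = 0.05519/(8.5837e-04 − 2.7226e-04) = 94.17 m.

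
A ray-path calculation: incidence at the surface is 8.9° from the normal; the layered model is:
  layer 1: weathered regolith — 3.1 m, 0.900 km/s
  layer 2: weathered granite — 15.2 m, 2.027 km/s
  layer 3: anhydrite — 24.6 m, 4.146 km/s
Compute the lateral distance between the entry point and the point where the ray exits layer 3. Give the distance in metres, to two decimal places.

Ray parameter p = sin 8.9° / 0.900 km/s = 1.7190e-01 s/km.
Layer 1: θ = 8.90°; offset = 3.1·tan 8.90° = 0.4854 m.
Layer 2: sin θ = p·2.027 = 0.3484 → θ = 20.39°; offset = 15.2·tan 20.39° = 5.6504 m.
Layer 3: sin θ = p·4.146 = 0.7127 → θ = 45.45°; offset = 24.6·tan 45.45° = 24.9938 m.
Σ offsets = 31.1297 m.

31.13 m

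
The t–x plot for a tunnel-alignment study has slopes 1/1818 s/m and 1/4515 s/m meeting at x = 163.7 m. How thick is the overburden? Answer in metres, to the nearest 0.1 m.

53.4 m

x_cross = 2h·√((V₂+V₁)/(V₂−V₁)) → h = x_cross / (2·√((V₂+V₁)/(V₂−V₁))).
√((V₂+V₁)/(V₂−V₁)) = √((4515+1818)/(4515−1818)) = 1.5324.
h = 163.7 / (2·1.5324) = 53.41 m.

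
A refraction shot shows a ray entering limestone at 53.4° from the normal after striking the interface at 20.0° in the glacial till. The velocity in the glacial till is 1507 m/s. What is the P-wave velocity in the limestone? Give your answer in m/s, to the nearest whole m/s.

sin 20.0° = 0.3420; sin 53.4° = 0.8028.
V₂ = V₁·(sin θ₂/sin θ₁) = 1507·(0.8028/0.3420) = 3537.35 m/s.

3537 m/s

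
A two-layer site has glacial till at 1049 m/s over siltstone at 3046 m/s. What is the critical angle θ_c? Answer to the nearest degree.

Critical incidence: sin θ_c = V₁/V₂ = 1049/3046 = 0.3444.
θ_c = arcsin 0.3444 = 20.14°.

20°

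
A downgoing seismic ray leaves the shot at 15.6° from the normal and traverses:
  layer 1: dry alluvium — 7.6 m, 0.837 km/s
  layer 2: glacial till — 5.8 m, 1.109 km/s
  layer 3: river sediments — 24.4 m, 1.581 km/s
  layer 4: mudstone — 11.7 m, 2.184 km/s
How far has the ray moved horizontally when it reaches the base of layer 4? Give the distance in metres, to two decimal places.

Apply Snell's law at each interface; in layer i the horizontal offset is hᵢ·tan θᵢ.
Layer 1: θ = 15.60°; offset = 7.6·tan 15.60° = 2.1220 m.
Layer 2: sin θ = 1.109·sin 15.6°/0.837 = 0.3563, θ = 20.87°; offset = 5.8·tan 20.87° = 2.2118 m.
Layer 3: sin θ = 1.581·sin 15.6°/0.837 = 0.5080, θ = 30.53°; offset = 24.4·tan 30.53° = 14.3888 m.
Layer 4: sin θ = 2.184·sin 15.6°/0.837 = 0.7017, θ = 44.56°; offset = 11.7·tan 44.56° = 11.5230 m.
Summing the layer offsets gives 30.2455 m.

30.25 m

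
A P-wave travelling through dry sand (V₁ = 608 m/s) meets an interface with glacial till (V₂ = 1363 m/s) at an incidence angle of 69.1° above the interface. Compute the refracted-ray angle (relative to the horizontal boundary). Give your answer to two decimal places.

Convert to the normal: θ₁ = 90° − 69.1° = 20.9°.
sin θ₁/V₁ = sin θ₂/V₂ ⇒ sin θ₂ = 1363·sin 20.9°/608 = 1363·0.3567/608 = 0.7997.
θ₂ = arcsin 0.7997 = 53.10° from the normal.
From the interface: 90° − 53.10° = 36.90°.

36.90°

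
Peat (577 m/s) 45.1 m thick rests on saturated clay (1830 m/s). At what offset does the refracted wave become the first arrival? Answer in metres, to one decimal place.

125.0 m

θ_c = arcsin(577/1830) = 18.38°, so cos θ_c = 0.9490 and tᵢ = 2h cos θ_c/V₁ = 0.1484 s.
At crossover x/V₁ = x/V₂ + tᵢ ⇒ x = tᵢ/(1/V₁ − 1/V₂) = 0.14835/(1.7331e-03 − 5.4645e-04) = 125.02 m.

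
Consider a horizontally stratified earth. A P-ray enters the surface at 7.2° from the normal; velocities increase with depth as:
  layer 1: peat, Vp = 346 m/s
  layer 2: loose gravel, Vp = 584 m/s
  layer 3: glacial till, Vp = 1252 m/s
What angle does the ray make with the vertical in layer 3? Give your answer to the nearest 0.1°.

Snell's law across each interface conserves sin θ / V, so sin θ_3 = V_3·sin θ₁/V₁.
sin θ_3 = 1252 × sin 7.2° / 346 = 0.4535.
θ_3 = arcsin 0.4535 = 26.97°.

27.0°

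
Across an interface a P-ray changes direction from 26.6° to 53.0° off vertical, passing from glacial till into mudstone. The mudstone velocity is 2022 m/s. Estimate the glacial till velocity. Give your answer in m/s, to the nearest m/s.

1134 m/s

sin 26.6° = 0.4478; sin 53.0° = 0.7986.
V₁ = V₂·(sin θ₁/sin θ₂) = 2022·(0.4478/0.7986) = 1133.64 m/s.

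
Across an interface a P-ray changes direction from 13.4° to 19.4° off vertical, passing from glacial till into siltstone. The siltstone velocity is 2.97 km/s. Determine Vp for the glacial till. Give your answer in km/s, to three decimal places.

2.072 km/s

sin 13.4° = 0.2317; sin 19.4° = 0.3322.
V₁ = V₂·(sin θ₁/sin θ₂) = 2.97·(0.2317/0.3322) = 2.072 km/s.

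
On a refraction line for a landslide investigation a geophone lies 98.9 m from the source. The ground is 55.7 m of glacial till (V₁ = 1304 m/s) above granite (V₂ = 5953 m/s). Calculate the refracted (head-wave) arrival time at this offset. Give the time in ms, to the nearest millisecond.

100 ms

θ_c = arcsin(V₁/V₂) = arcsin(1304/5953) = 12.65°, cos θ_c = 0.9757.
Intercept time tᵢ = 2h cos θ_c / V₁ = 2·55.7·0.9757/1304 = 0.08335 s.
t = x/V₂ + tᵢ = 98.9/5953 + 0.08335 = 0.09997 s.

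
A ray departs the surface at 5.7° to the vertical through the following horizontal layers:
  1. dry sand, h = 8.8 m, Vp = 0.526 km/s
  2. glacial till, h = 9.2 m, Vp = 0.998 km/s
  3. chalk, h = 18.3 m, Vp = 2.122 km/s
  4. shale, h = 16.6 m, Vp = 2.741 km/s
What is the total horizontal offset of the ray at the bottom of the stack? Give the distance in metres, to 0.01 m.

20.69 m

Apply Snell's law at each interface; in layer i the horizontal offset is hᵢ·tan θᵢ.
Layer 1: θ = 5.70°; offset = 8.8·tan 5.70° = 0.8784 m.
Layer 2: sin θ = 0.998·sin 5.7°/0.526 = 0.1884, θ = 10.86°; offset = 9.2·tan 10.86° = 1.7653 m.
Layer 3: sin θ = 2.122·sin 5.7°/0.526 = 0.4007, θ = 23.62°; offset = 18.3·tan 23.62° = 8.0029 m.
Layer 4: sin θ = 2.741·sin 5.7°/0.526 = 0.5176, θ = 31.17°; offset = 16.6·tan 31.17° = 10.0409 m.
Σ offsets = 20.6874 m.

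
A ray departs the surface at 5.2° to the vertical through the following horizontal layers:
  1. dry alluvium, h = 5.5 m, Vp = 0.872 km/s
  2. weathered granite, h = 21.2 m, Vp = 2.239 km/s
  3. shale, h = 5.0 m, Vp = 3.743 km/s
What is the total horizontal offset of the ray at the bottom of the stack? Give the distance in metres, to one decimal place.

7.7 m

Apply Snell's law at each interface; in layer i the horizontal offset is hᵢ·tan θᵢ.
Layer 1: θ = 5.20°; offset = 5.5·tan 5.20° = 0.501 m.
Layer 2: sin θ = 2.239·sin 5.2°/0.872 = 0.2327, θ = 13.46°; offset = 21.2·tan 13.46° = 5.073 m.
Layer 3: sin θ = 3.743·sin 5.2°/0.872 = 0.3890, θ = 22.89°; offset = 5.0·tan 22.89° = 2.112 m.
Total horizontal offset = 7.685 m.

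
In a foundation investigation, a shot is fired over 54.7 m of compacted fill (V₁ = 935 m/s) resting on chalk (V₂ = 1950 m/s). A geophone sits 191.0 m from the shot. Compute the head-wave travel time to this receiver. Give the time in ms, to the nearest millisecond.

t = x/V₂ + 2h·√(V₂²−V₁²)/(V₁V₂).
√(V₂²−V₁²) = √(1950²−935²) = 1711.2 m/s; delay term = 2·54.7·1711.2/(935·1950) = 0.10268 s.
t = 191.0/1950 + 0.10268 = 0.20063 s.

201 ms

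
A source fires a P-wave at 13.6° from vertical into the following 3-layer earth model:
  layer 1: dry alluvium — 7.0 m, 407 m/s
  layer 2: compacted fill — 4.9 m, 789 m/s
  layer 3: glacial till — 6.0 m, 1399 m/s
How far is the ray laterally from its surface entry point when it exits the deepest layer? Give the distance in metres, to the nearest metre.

12 m

Ray parameter p = sin 13.6° / 407 m/s = 5.7774e-04 s/m.
Layer 1: θ = 13.60°; offset = 7.0·tan 13.60° = 1.693 m.
Layer 2: sin θ = p·789 = 0.4558 → θ = 27.12°; offset = 4.9·tan 27.12° = 2.510 m.
Layer 3: sin θ = p·1399 = 0.8083 → θ = 53.93°; offset = 6.0·tan 53.93° = 8.236 m.
Summing the layer offsets gives 12.439 m.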